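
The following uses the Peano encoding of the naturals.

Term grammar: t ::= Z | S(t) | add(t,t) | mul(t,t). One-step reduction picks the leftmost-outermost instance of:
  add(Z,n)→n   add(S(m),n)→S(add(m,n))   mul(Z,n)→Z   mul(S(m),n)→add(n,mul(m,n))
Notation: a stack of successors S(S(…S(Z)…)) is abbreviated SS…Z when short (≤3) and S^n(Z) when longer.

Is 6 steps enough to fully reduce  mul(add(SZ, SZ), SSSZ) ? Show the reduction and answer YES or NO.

Answer: NO — after 6 steps the term is S(S(S(mul(add(Z, SZ), SSSZ)))), not yet normal

Derivation:
  start: mul(add(SZ, SZ), SSSZ)
  →1  mul(S(add(Z, SZ)), SSSZ)
  →2  add(SSSZ, mul(add(Z, SZ), SSSZ))
  →3  S(add(SSZ, mul(add(Z, SZ), SSSZ)))
  →4  S(S(add(SZ, mul(add(Z, SZ), SSSZ))))
  →5  S(S(S(add(Z, mul(add(Z, SZ), SSSZ)))))
  →6  S(S(S(mul(add(Z, SZ), SSSZ))))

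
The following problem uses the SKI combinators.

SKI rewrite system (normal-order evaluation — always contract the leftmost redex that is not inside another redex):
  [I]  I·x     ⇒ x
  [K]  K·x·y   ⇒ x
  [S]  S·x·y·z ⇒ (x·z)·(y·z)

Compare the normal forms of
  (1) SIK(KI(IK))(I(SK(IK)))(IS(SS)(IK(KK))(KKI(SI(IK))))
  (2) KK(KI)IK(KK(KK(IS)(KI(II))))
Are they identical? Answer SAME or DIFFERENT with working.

Answer: DIFFERENT — A ⇓ S(KK)(SIK), B ⇓ K

Reduction:
Term A:
  start: SIK(KI(IK))(I(SK(IK)))(IS(SS)(IK(KK))(KKI(SI(IK))))
  step 1: I(KI(IK))(K(KI(IK)))(I(SK(IK)))(IS(SS)(IK(KK))(KKI(SI(IK))))
  step 2: KI(IK)(K(KI(IK)))(I(SK(IK)))(IS(SS)(IK(KK))(KKI(SI(IK))))
  step 3: I(K(KI(IK)))(I(SK(IK)))(IS(SS)(IK(KK))(KKI(SI(IK))))
  step 4: K(KI(IK))(I(SK(IK)))(IS(SS)(IK(KK))(KKI(SI(IK))))
  step 5: KI(IK)(IS(SS)(IK(KK))(KKI(SI(IK))))
  step 6: I(IS(SS)(IK(KK))(KKI(SI(IK))))
  step 7: IS(SS)(IK(KK))(KKI(SI(IK)))
  step 8: S(SS)(IK(KK))(KKI(SI(IK)))
  step 9: SS(KKI(SI(IK)))(IK(KK)(KKI(SI(IK))))
  step 10: S(IK(KK)(KKI(SI(IK))))(KKI(SI(IK))(IK(KK)(KKI(SI(IK)))))
  step 11: S(K(KK)(KKI(SI(IK))))(KKI(SI(IK))(IK(KK)(KKI(SI(IK)))))
  step 12: S(KK)(KKI(SI(IK))(IK(KK)(KKI(SI(IK)))))
  step 13: S(KK)(K(SI(IK))(IK(KK)(KKI(SI(IK)))))
  step 14: S(KK)(SI(IK))
  step 15: S(KK)(SIK)

Term B:
  start: KK(KI)IK(KK(KK(IS)(KI(II))))
  step 1: KIK(KK(KK(IS)(KI(II))))
  step 2: I(KK(KK(IS)(KI(II))))
  step 3: KK(KK(IS)(KI(II)))
  step 4: K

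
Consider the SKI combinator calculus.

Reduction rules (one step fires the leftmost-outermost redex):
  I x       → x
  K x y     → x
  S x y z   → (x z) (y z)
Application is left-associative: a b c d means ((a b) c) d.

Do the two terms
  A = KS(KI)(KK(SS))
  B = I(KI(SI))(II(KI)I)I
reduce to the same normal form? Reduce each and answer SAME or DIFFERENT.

Term A:
  start: KS(KI)(KK(SS))
  →1  S(KK(SS))
  →2  SK

Term B:
  start: I(KI(SI))(II(KI)I)I
  →1  KI(SI)(II(KI)I)I
  →2  I(II(KI)I)I
  →3  II(KI)II
  →4  I(KI)II
  →5  KIII
  →6  II
  →7  I

Answer: DIFFERENT — A ⇓ SK, B ⇓ I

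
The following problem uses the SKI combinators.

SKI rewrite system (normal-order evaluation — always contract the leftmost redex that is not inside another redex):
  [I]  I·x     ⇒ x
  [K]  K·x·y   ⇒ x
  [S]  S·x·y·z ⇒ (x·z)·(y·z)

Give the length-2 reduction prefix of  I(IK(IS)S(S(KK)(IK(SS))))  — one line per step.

  start: I(IK(IS)S(S(KK)(IK(SS))))
  step 1: IK(IS)S(S(KK)(IK(SS)))
  step 2: K(IS)S(S(KK)(IK(SS)))

Answer: after 2 steps: K(IS)S(S(KK)(IK(SS)))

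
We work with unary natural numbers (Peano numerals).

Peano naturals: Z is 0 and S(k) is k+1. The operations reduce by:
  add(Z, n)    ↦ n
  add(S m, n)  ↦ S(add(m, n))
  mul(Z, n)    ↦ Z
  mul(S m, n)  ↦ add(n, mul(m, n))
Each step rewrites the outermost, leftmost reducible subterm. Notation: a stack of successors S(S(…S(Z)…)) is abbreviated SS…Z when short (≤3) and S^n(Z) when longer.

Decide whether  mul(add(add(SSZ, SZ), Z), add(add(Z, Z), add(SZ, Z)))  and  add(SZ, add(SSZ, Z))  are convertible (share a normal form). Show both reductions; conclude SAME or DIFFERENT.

Term A:
  start: mul(add(add(SSZ, SZ), Z), add(add(Z, Z), add(SZ, Z)))
  →1  mul(add(S(add(SZ, SZ)), Z), add(add(Z, Z), add(SZ, Z)))
  →2  mul(S(add(add(SZ, SZ), Z)), add(add(Z, Z), add(SZ, Z)))
  →3  add(add(add(Z, Z), add(SZ, Z)), mul(add(add(SZ, SZ), Z), add(add(Z, Z), add(SZ, Z))))
  →4  add(add(Z, add(SZ, Z)), mul(add(add(SZ, SZ), Z), add(add(Z, Z), add(SZ, Z))))
  →5  add(add(SZ, Z), mul(add(add(SZ, SZ), Z), add(add(Z, Z), add(SZ, Z))))
  →6  add(S(add(Z, Z)), mul(add(add(SZ, SZ), Z), add(add(Z, Z), add(SZ, Z))))
  →7  S(add(add(Z, Z), mul(add(add(SZ, SZ), Z), add(add(Z, Z), add(SZ, Z)))))
  →8  S(add(Z, mul(add(add(SZ, SZ), Z), add(add(Z, Z), add(SZ, Z)))))
  →9  S(mul(add(add(SZ, SZ), Z), add(add(Z, Z), add(SZ, Z))))
  →10  S(mul(add(S(add(Z, SZ)), Z), add(add(Z, Z), add(SZ, Z))))
  →11  S(mul(S(add(add(Z, SZ), Z)), add(add(Z, Z), add(SZ, Z))))
  →12  S(add(add(add(Z, Z), add(SZ, Z)), mul(add(add(Z, SZ), Z), add(add(Z, Z), add(SZ, Z)))))
  →13  S(add(add(Z, add(SZ, Z)), mul(add(add(Z, SZ), Z), add(add(Z, Z), add(SZ, Z)))))
  →14  S(add(add(SZ, Z), mul(add(add(Z, SZ), Z), add(add(Z, Z), add(SZ, Z)))))
  →15  S(add(S(add(Z, Z)), mul(add(add(Z, SZ), Z), add(add(Z, Z), add(SZ, Z)))))
  →16  S(S(add(add(Z, Z), mul(add(add(Z, SZ), Z), add(add(Z, Z), add(SZ, Z))))))
  →17  S(S(add(Z, mul(add(add(Z, SZ), Z), add(add(Z, Z), add(SZ, Z))))))
  →18  S(S(mul(add(add(Z, SZ), Z), add(add(Z, Z), add(SZ, Z)))))
  →19  S(S(mul(add(SZ, Z), add(add(Z, Z), add(SZ, Z)))))
  →20  S(S(mul(S(add(Z, Z)), add(add(Z, Z), add(SZ, Z)))))
  →21  S(S(add(add(add(Z, Z), add(SZ, Z)), mul(add(Z, Z), add(add(Z, Z), add(SZ, Z))))))
  →22  S(S(add(add(Z, add(SZ, Z)), mul(add(Z, Z), add(add(Z, Z), add(SZ, Z))))))
  →23  S(S(add(add(SZ, Z), mul(add(Z, Z), add(add(Z, Z), add(SZ, Z))))))
  →24  S(S(add(S(add(Z, Z)), mul(add(Z, Z), add(add(Z, Z), add(SZ, Z))))))
  →25  S(S(S(add(add(Z, Z), mul(add(Z, Z), add(add(Z, Z), add(SZ, Z)))))))
  →26  S(S(S(add(Z, mul(add(Z, Z), add(add(Z, Z), add(SZ, Z)))))))
  →27  S(S(S(mul(add(Z, Z), add(add(Z, Z), add(SZ, Z))))))
  →28  S(S(S(mul(Z, add(add(Z, Z), add(SZ, Z))))))
  →29  SSSZ

Term B:
  start: add(SZ, add(SSZ, Z))
  →1  S(add(Z, add(SSZ, Z)))
  →2  S(add(SSZ, Z))
  →3  S(S(add(SZ, Z)))
  →4  S(S(S(add(Z, Z))))
  →5  SSSZ

Answer: SAME — A ⇓ SSSZ, B ⇓ SSSZ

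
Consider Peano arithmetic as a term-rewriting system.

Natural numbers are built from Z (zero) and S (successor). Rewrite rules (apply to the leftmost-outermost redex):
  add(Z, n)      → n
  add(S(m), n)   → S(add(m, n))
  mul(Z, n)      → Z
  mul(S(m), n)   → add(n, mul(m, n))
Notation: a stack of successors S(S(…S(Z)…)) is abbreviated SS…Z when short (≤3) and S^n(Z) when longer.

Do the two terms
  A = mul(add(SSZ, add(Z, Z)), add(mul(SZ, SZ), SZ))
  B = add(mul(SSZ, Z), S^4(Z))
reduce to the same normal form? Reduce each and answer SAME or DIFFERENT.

Term A:
  start: mul(add(SSZ, add(Z, Z)), add(mul(SZ, SZ), SZ))
  →1  mul(S(add(SZ, add(Z, Z))), add(mul(SZ, SZ), SZ))
  →2  add(add(mul(SZ, SZ), SZ), mul(add(SZ, add(Z, Z)), add(mul(SZ, SZ), SZ)))
  →3  add(add(add(SZ, mul(Z, SZ)), SZ), mul(add(SZ, add(Z, Z)), add(mul(SZ, SZ), SZ)))
  →4  add(add(S(add(Z, mul(Z, SZ))), SZ), mul(add(SZ, add(Z, Z)), add(mul(SZ, SZ), SZ)))
  →5  add(S(add(add(Z, mul(Z, SZ)), SZ)), mul(add(SZ, add(Z, Z)), add(mul(SZ, SZ), SZ)))
  →6  S(add(add(add(Z, mul(Z, SZ)), SZ), mul(add(SZ, add(Z, Z)), add(mul(SZ, SZ), SZ))))
  →7  S(add(add(mul(Z, SZ), SZ), mul(add(SZ, add(Z, Z)), add(mul(SZ, SZ), SZ))))
  →8  S(add(add(Z, SZ), mul(add(SZ, add(Z, Z)), add(mul(SZ, SZ), SZ))))
  →9  S(add(SZ, mul(add(SZ, add(Z, Z)), add(mul(SZ, SZ), SZ))))
  →10  S(S(add(Z, mul(add(SZ, add(Z, Z)), add(mul(SZ, SZ), SZ)))))
  →11  S(S(mul(add(SZ, add(Z, Z)), add(mul(SZ, SZ), SZ))))
  →12  S(S(mul(S(add(Z, add(Z, Z))), add(mul(SZ, SZ), SZ))))
  →13  S(S(add(add(mul(SZ, SZ), SZ), mul(add(Z, add(Z, Z)), add(mul(SZ, SZ), SZ)))))
  →14  S(S(add(add(add(SZ, mul(Z, SZ)), SZ), mul(add(Z, add(Z, Z)), add(mul(SZ, SZ), SZ)))))
  →15  S(S(add(add(S(add(Z, mul(Z, SZ))), SZ), mul(add(Z, add(Z, Z)), add(mul(SZ, SZ), SZ)))))
  →16  S(S(add(S(add(add(Z, mul(Z, SZ)), SZ)), mul(add(Z, add(Z, Z)), add(mul(SZ, SZ), SZ)))))
  →17  S(S(S(add(add(add(Z, mul(Z, SZ)), SZ), mul(add(Z, add(Z, Z)), add(mul(SZ, SZ), SZ))))))
  →18  S(S(S(add(add(mul(Z, SZ), SZ), mul(add(Z, add(Z, Z)), add(mul(SZ, SZ), SZ))))))
  →19  S(S(S(add(add(Z, SZ), mul(add(Z, add(Z, Z)), add(mul(SZ, SZ), SZ))))))
  →20  S(S(S(add(SZ, mul(add(Z, add(Z, Z)), add(mul(SZ, SZ), SZ))))))
  →21  S(S(S(S(add(Z, mul(add(Z, add(Z, Z)), add(mul(SZ, SZ), SZ)))))))
  →22  S(S(S(S(mul(add(Z, add(Z, Z)), add(mul(SZ, SZ), SZ))))))
  →23  S(S(S(S(mul(add(Z, Z), add(mul(SZ, SZ), SZ))))))
  →24  S(S(S(S(mul(Z, add(mul(SZ, SZ), SZ))))))
  →25  S^4(Z)

Term B:
  start: add(mul(SSZ, Z), S^4(Z))
  →1  add(add(Z, mul(SZ, Z)), S^4(Z))
  →2  add(mul(SZ, Z), S^4(Z))
  →3  add(add(Z, mul(Z, Z)), S^4(Z))
  →4  add(mul(Z, Z), S^4(Z))
  →5  add(Z, S^4(Z))
  →6  S^4(Z)

Answer: SAME — A ⇓ S^4(Z), B ⇓ S^4(Z)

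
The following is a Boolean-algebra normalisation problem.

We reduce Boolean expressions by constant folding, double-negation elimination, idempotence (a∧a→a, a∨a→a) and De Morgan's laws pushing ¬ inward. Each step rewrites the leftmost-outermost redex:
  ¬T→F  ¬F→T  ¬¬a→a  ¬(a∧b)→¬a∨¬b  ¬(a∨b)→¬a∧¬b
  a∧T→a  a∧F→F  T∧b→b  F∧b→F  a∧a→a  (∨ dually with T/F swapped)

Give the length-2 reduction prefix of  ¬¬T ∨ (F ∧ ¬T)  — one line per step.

Answer: after 2 steps: T

Derivation:
  start: ¬¬T ∨ (F ∧ ¬T)
  [1] T ∨ (F ∧ ¬T)
  [2] T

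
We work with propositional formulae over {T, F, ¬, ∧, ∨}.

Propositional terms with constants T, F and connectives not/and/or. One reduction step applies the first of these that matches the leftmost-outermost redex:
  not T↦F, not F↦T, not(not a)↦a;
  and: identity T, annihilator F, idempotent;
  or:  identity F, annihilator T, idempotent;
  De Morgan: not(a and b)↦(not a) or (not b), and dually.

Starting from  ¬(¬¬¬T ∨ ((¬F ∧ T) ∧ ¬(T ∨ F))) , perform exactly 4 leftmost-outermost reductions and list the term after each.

Answer: after 4 steps: ¬((¬F ∧ T) ∧ ¬(T ∨ F))

Derivation:
  start: ¬(¬¬¬T ∨ ((¬F ∧ T) ∧ ¬(T ∨ F)))
  step 1: ¬¬¬¬T ∧ ¬((¬F ∧ T) ∧ ¬(T ∨ F))
  step 2: ¬¬T ∧ ¬((¬F ∧ T) ∧ ¬(T ∨ F))
  step 3: T ∧ ¬((¬F ∧ T) ∧ ¬(T ∨ F))
  step 4: ¬((¬F ∧ T) ∧ ¬(T ∨ F))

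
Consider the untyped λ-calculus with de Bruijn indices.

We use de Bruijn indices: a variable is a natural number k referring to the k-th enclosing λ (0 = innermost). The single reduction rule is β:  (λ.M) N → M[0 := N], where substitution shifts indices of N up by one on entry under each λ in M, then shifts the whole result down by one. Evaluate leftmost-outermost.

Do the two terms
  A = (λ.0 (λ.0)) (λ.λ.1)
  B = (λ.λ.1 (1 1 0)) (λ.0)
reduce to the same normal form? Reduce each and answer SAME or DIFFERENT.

Term A:
  start: (λ.0 (λ.0)) (λ.λ.1)
  step 1: (λ.λ.1) (λ.0)
  step 2: λ.λ.0

Term B:
  start: (λ.λ.1 (1 1 0)) (λ.0)
  step 1: λ.(λ.0) ((λ.0) (λ.0) 0)
  step 2: λ.(λ.0) (λ.0) 0
  step 3: λ.(λ.0) 0
  step 4: λ.0

Answer: DIFFERENT — A ⇓ λ.λ.0, B ⇓ λ.0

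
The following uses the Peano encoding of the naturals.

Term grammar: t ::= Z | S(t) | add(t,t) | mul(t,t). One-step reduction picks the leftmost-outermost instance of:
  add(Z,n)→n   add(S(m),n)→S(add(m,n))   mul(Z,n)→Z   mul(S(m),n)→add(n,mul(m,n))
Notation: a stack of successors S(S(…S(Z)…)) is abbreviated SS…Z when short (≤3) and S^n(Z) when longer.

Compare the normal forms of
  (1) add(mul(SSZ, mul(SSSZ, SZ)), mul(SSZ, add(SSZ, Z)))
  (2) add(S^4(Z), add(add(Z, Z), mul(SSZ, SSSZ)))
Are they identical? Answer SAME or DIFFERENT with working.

Answer: SAME — A ⇓ S^10(Z), B ⇓ S^10(Z)

Reduction:
Term A:
  start: add(mul(SSZ, mul(SSSZ, SZ)), mul(SSZ, add(SSZ, Z)))
  →1  add(add(mul(SSSZ, SZ), mul(SZ, mul(SSSZ, SZ))), mul(SSZ, add(SSZ, Z)))
  →2  add(add(add(SZ, mul(SSZ, SZ)), mul(SZ, mul(SSSZ, SZ))), mul(SSZ, add(SSZ, Z)))
  →3  add(add(S(add(Z, mul(SSZ, SZ))), mul(SZ, mul(SSSZ, SZ))), mul(SSZ, add(SSZ, Z)))
  →4  add(S(add(add(Z, mul(SSZ, SZ)), mul(SZ, mul(SSSZ, SZ)))), mul(SSZ, add(SSZ, Z)))
  →5  S(add(add(add(Z, mul(SSZ, SZ)), mul(SZ, mul(SSSZ, SZ))), mul(SSZ, add(SSZ, Z))))
  →6  S(add(add(mul(SSZ, SZ), mul(SZ, mul(SSSZ, SZ))), mul(SSZ, add(SSZ, Z))))
  →7  S(add(add(add(SZ, mul(SZ, SZ)), mul(SZ, mul(SSSZ, SZ))), mul(SSZ, add(SSZ, Z))))
  →8  S(add(add(S(add(Z, mul(SZ, SZ))), mul(SZ, mul(SSSZ, SZ))), mul(SSZ, add(SSZ, Z))))
  →9  S(add(S(add(add(Z, mul(SZ, SZ)), mul(SZ, mul(SSSZ, SZ)))), mul(SSZ, add(SSZ, Z))))
  →10  S(S(add(add(add(Z, mul(SZ, SZ)), mul(SZ, mul(SSSZ, SZ))), mul(SSZ, add(SSZ, Z)))))
  →11  S(S(add(add(mul(SZ, SZ), mul(SZ, mul(SSSZ, SZ))), mul(SSZ, add(SSZ, Z)))))
  →12  S(S(add(add(add(SZ, mul(Z, SZ)), mul(SZ, mul(SSSZ, SZ))), mul(SSZ, add(SSZ, Z)))))
  →13  S(S(add(add(S(add(Z, mul(Z, SZ))), mul(SZ, mul(SSSZ, SZ))), mul(SSZ, add(SSZ, Z)))))
  →14  S(S(add(S(add(add(Z, mul(Z, SZ)), mul(SZ, mul(SSSZ, SZ)))), mul(SSZ, add(SSZ, Z)))))
  →15  S(S(S(add(add(add(Z, mul(Z, SZ)), mul(SZ, mul(SSSZ, SZ))), mul(SSZ, add(SSZ, Z))))))
  →16  S(S(S(add(add(mul(Z, SZ), mul(SZ, mul(SSSZ, SZ))), mul(SSZ, add(SSZ, Z))))))
  →17  S(S(S(add(add(Z, mul(SZ, mul(SSSZ, SZ))), mul(SSZ, add(SSZ, Z))))))
  →18  S(S(S(add(mul(SZ, mul(SSSZ, SZ)), mul(SSZ, add(SSZ, Z))))))
  →19  S(S(S(add(add(mul(SSSZ, SZ), mul(Z, mul(SSSZ, SZ))), mul(SSZ, add(SSZ, Z))))))
  →20  S(S(S(add(add(add(SZ, mul(SSZ, SZ)), mul(Z, mul(SSSZ, SZ))), mul(SSZ, add(SSZ, Z))))))
  →21  S(S(S(add(add(S(add(Z, mul(SSZ, SZ))), mul(Z, mul(SSSZ, SZ))), mul(SSZ, add(SSZ, Z))))))
  →22  S(S(S(add(S(add(add(Z, mul(SSZ, SZ)), mul(Z, mul(SSSZ, SZ)))), mul(SSZ, add(SSZ, Z))))))
  →23  S(S(S(S(add(add(add(Z, mul(SSZ, SZ)), mul(Z, mul(SSSZ, SZ))), mul(SSZ, add(SSZ, Z)))))))
  →24  S(S(S(S(add(add(mul(SSZ, SZ), mul(Z, mul(SSSZ, SZ))), mul(SSZ, add(SSZ, Z)))))))
  →25  S(S(S(S(add(add(add(SZ, mul(SZ, SZ)), mul(Z, mul(SSSZ, SZ))), mul(SSZ, add(SSZ, Z)))))))
  →26  S(S(S(S(add(add(S(add(Z, mul(SZ, SZ))), mul(Z, mul(SSSZ, SZ))), mul(SSZ, add(SSZ, Z)))))))
  →27  S(S(S(S(add(S(add(add(Z, mul(SZ, SZ)), mul(Z, mul(SSSZ, SZ)))), mul(SSZ, add(SSZ, Z)))))))
  →28  S(S(S(S(S(add(add(add(Z, mul(SZ, SZ)), mul(Z, mul(SSSZ, SZ))), mul(SSZ, add(SSZ, Z))))))))
  →29  S(S(S(S(S(add(add(mul(SZ, SZ), mul(Z, mul(SSSZ, SZ))), mul(SSZ, add(SSZ, Z))))))))
  →30  S(S(S(S(S(add(add(add(SZ, mul(Z, SZ)), mul(Z, mul(SSSZ, SZ))), mul(SSZ, add(SSZ, Z))))))))
  →31  S(S(S(S(S(add(add(S(add(Z, mul(Z, SZ))), mul(Z, mul(SSSZ, SZ))), mul(SSZ, add(SSZ, Z))))))))
  →32  S(S(S(S(S(add(S(add(add(Z, mul(Z, SZ)), mul(Z, mul(SSSZ, SZ)))), mul(SSZ, add(SSZ, Z))))))))
  →33  S(S(S(S(S(S(add(add(add(Z, mul(Z, SZ)), mul(Z, mul(SSSZ, SZ))), mul(SSZ, add(SSZ, Z)))))))))
  →34  S(S(S(S(S(S(add(add(mul(Z, SZ), mul(Z, mul(SSSZ, SZ))), mul(SSZ, add(SSZ, Z)))))))))
  →35  S(S(S(S(S(S(add(add(Z, mul(Z, mul(SSSZ, SZ))), mul(SSZ, add(SSZ, Z)))))))))
  →36  S(S(S(S(S(S(add(mul(Z, mul(SSSZ, SZ)), mul(SSZ, add(SSZ, Z)))))))))
  →37  S(S(S(S(S(S(add(Z, mul(SSZ, add(SSZ, Z)))))))))
  →38  S(S(S(S(S(S(mul(SSZ, add(SSZ, Z))))))))
  →39  S(S(S(S(S(S(add(add(SSZ, Z), mul(SZ, add(SSZ, Z)))))))))
  →40  S(S(S(S(S(S(add(S(add(SZ, Z)), mul(SZ, add(SSZ, Z)))))))))
  →41  S(S(S(S(S(S(S(add(add(SZ, Z), mul(SZ, add(SSZ, Z))))))))))
  →42  S(S(S(S(S(S(S(add(S(add(Z, Z)), mul(SZ, add(SSZ, Z))))))))))
  →43  S(S(S(S(S(S(S(S(add(add(Z, Z), mul(SZ, add(SSZ, Z)))))))))))
  →44  S(S(S(S(S(S(S(S(add(Z, mul(SZ, add(SSZ, Z)))))))))))
  →45  S(S(S(S(S(S(S(S(mul(SZ, add(SSZ, Z))))))))))
  →46  S(S(S(S(S(S(S(S(add(add(SSZ, Z), mul(Z, add(SSZ, Z)))))))))))
  →47  S(S(S(S(S(S(S(S(add(S(add(SZ, Z)), mul(Z, add(SSZ, Z)))))))))))
  →48  S(S(S(S(S(S(S(S(S(add(add(SZ, Z), mul(Z, add(SSZ, Z))))))))))))
  →49  S(S(S(S(S(S(S(S(S(add(S(add(Z, Z)), mul(Z, add(SSZ, Z))))))))))))
  →50  S(S(S(S(S(S(S(S(S(S(add(add(Z, Z), mul(Z, add(SSZ, Z)))))))))))))
  →51  S(S(S(S(S(S(S(S(S(S(add(Z, mul(Z, add(SSZ, Z)))))))))))))
  →52  S(S(S(S(S(S(S(S(S(S(mul(Z, add(SSZ, Z))))))))))))
  →53  S^10(Z)

Term B:
  start: add(S^4(Z), add(add(Z, Z), mul(SSZ, SSSZ)))
  →1  S(add(SSSZ, add(add(Z, Z), mul(SSZ, SSSZ))))
  →2  S(S(add(SSZ, add(add(Z, Z), mul(SSZ, SSSZ)))))
  →3  S(S(S(add(SZ, add(add(Z, Z), mul(SSZ, SSSZ))))))
  →4  S(S(S(S(add(Z, add(add(Z, Z), mul(SSZ, SSSZ)))))))
  →5  S(S(S(S(add(add(Z, Z), mul(SSZ, SSSZ))))))
  →6  S(S(S(S(add(Z, mul(SSZ, SSSZ))))))
  →7  S(S(S(S(mul(SSZ, SSSZ)))))
  →8  S(S(S(S(add(SSSZ, mul(SZ, SSSZ))))))
  →9  S(S(S(S(S(add(SSZ, mul(SZ, SSSZ)))))))
  →10  S(S(S(S(S(S(add(SZ, mul(SZ, SSSZ))))))))
  →11  S(S(S(S(S(S(S(add(Z, mul(SZ, SSSZ)))))))))
  →12  S(S(S(S(S(S(S(mul(SZ, SSSZ))))))))
  →13  S(S(S(S(S(S(S(add(SSSZ, mul(Z, SSSZ)))))))))
  →14  S(S(S(S(S(S(S(S(add(SSZ, mul(Z, SSSZ))))))))))
  →15  S(S(S(S(S(S(S(S(S(add(SZ, mul(Z, SSSZ)))))))))))
  →16  S(S(S(S(S(S(S(S(S(S(add(Z, mul(Z, SSSZ))))))))))))
  →17  S(S(S(S(S(S(S(S(S(S(mul(Z, SSSZ)))))))))))
  →18  S^10(Z)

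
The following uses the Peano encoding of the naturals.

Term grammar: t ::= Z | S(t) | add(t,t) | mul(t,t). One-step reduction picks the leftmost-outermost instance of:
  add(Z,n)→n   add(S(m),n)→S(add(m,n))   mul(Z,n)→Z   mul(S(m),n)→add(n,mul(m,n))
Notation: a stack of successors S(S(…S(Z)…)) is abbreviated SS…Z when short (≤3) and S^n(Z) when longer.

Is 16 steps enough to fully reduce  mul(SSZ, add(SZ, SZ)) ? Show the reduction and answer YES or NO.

Answer: YES — reaches normal form S^4(Z) in 13 ≤ 16 steps

Working:
  start: mul(SSZ, add(SZ, SZ))
  →1  add(add(SZ, SZ), mul(SZ, add(SZ, SZ)))
  →2  add(S(add(Z, SZ)), mul(SZ, add(SZ, SZ)))
  →3  S(add(add(Z, SZ), mul(SZ, add(SZ, SZ))))
  →4  S(add(SZ, mul(SZ, add(SZ, SZ))))
  →5  S(S(add(Z, mul(SZ, add(SZ, SZ)))))
  →6  S(S(mul(SZ, add(SZ, SZ))))
  →7  S(S(add(add(SZ, SZ), mul(Z, add(SZ, SZ)))))
  →8  S(S(add(S(add(Z, SZ)), mul(Z, add(SZ, SZ)))))
  →9  S(S(S(add(add(Z, SZ), mul(Z, add(SZ, SZ))))))
  →10  S(S(S(add(SZ, mul(Z, add(SZ, SZ))))))
  →11  S(S(S(S(add(Z, mul(Z, add(SZ, SZ)))))))
  →12  S(S(S(S(mul(Z, add(SZ, SZ))))))
  →13  S^4(Z)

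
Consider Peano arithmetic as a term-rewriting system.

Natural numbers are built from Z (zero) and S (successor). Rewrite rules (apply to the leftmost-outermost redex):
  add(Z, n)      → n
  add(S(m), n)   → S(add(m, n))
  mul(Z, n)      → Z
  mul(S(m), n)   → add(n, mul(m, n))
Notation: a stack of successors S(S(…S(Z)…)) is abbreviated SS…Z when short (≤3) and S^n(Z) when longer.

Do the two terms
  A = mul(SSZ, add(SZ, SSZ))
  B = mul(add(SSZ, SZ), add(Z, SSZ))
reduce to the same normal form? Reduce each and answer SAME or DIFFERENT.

Term A:
  start: mul(SSZ, add(SZ, SSZ))
  step 1: add(add(SZ, SSZ), mul(SZ, add(SZ, SSZ)))
  step 2: add(S(add(Z, SSZ)), mul(SZ, add(SZ, SSZ)))
  step 3: S(add(add(Z, SSZ), mul(SZ, add(SZ, SSZ))))
  step 4: S(add(SSZ, mul(SZ, add(SZ, SSZ))))
  step 5: S(S(add(SZ, mul(SZ, add(SZ, SSZ)))))
  step 6: S(S(S(add(Z, mul(SZ, add(SZ, SSZ))))))
  step 7: S(S(S(mul(SZ, add(SZ, SSZ)))))
  step 8: S(S(S(add(add(SZ, SSZ), mul(Z, add(SZ, SSZ))))))
  step 9: S(S(S(add(S(add(Z, SSZ)), mul(Z, add(SZ, SSZ))))))
  step 10: S(S(S(S(add(add(Z, SSZ), mul(Z, add(SZ, SSZ)))))))
  step 11: S(S(S(S(add(SSZ, mul(Z, add(SZ, SSZ)))))))
  step 12: S(S(S(S(S(add(SZ, mul(Z, add(SZ, SSZ))))))))
  step 13: S(S(S(S(S(S(add(Z, mul(Z, add(SZ, SSZ)))))))))
  step 14: S(S(S(S(S(S(mul(Z, add(SZ, SSZ))))))))
  step 15: S^6(Z)

Term B:
  start: mul(add(SSZ, SZ), add(Z, SSZ))
  step 1: mul(S(add(SZ, SZ)), add(Z, SSZ))
  step 2: add(add(Z, SSZ), mul(add(SZ, SZ), add(Z, SSZ)))
  step 3: add(SSZ, mul(add(SZ, SZ), add(Z, SSZ)))
  step 4: S(add(SZ, mul(add(SZ, SZ), add(Z, SSZ))))
  step 5: S(S(add(Z, mul(add(SZ, SZ), add(Z, SSZ)))))
  step 6: S(S(mul(add(SZ, SZ), add(Z, SSZ))))
  step 7: S(S(mul(S(add(Z, SZ)), add(Z, SSZ))))
  step 8: S(S(add(add(Z, SSZ), mul(add(Z, SZ), add(Z, SSZ)))))
  step 9: S(S(add(SSZ, mul(add(Z, SZ), add(Z, SSZ)))))
  step 10: S(S(S(add(SZ, mul(add(Z, SZ), add(Z, SSZ))))))
  step 11: S(S(S(S(add(Z, mul(add(Z, SZ), add(Z, SSZ)))))))
  step 12: S(S(S(S(mul(add(Z, SZ), add(Z, SSZ))))))
  step 13: S(S(S(S(mul(SZ, add(Z, SSZ))))))
  step 14: S(S(S(S(add(add(Z, SSZ), mul(Z, add(Z, SSZ)))))))
  step 15: S(S(S(S(add(SSZ, mul(Z, add(Z, SSZ)))))))
  step 16: S(S(S(S(S(add(SZ, mul(Z, add(Z, SSZ))))))))
  step 17: S(S(S(S(S(S(add(Z, mul(Z, add(Z, SSZ)))))))))
  step 18: S(S(S(S(S(S(mul(Z, add(Z, SSZ))))))))
  step 19: S^6(Z)

Answer: SAME — A ⇓ S^6(Z), B ⇓ S^6(Z)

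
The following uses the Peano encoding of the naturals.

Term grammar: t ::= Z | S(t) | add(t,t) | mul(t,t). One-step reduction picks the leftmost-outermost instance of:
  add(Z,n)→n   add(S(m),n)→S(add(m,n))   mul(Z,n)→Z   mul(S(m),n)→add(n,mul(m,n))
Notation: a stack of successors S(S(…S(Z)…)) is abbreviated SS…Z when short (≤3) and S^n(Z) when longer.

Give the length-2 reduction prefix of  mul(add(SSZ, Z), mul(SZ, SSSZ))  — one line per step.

Answer: after 2 steps: add(mul(SZ, SSSZ), mul(add(SZ, Z), mul(SZ, SSSZ)))

Working:
  start: mul(add(SSZ, Z), mul(SZ, SSSZ))
  [1] mul(S(add(SZ, Z)), mul(SZ, SSSZ))
  [2] add(mul(SZ, SSSZ), mul(add(SZ, Z), mul(SZ, SSSZ)))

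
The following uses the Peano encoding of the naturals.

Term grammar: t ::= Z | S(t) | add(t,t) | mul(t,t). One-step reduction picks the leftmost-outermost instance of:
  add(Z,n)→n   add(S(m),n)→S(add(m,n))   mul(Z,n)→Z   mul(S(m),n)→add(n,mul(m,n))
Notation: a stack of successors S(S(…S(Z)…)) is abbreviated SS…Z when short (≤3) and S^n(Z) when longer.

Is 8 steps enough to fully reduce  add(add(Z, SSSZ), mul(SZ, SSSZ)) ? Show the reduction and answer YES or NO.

Answer: NO — after 8 steps the term is S(S(S(S(S(add(SZ, mul(Z, SSSZ))))))), not yet normal

Derivation:
  start: add(add(Z, SSSZ), mul(SZ, SSSZ))
  [1] add(SSSZ, mul(SZ, SSSZ))
  [2] S(add(SSZ, mul(SZ, SSSZ)))
  [3] S(S(add(SZ, mul(SZ, SSSZ))))
  [4] S(S(S(add(Z, mul(SZ, SSSZ)))))
  [5] S(S(S(mul(SZ, SSSZ))))
  [6] S(S(S(add(SSSZ, mul(Z, SSSZ)))))
  [7] S(S(S(S(add(SSZ, mul(Z, SSSZ))))))
  [8] S(S(S(S(S(add(SZ, mul(Z, SSSZ)))))))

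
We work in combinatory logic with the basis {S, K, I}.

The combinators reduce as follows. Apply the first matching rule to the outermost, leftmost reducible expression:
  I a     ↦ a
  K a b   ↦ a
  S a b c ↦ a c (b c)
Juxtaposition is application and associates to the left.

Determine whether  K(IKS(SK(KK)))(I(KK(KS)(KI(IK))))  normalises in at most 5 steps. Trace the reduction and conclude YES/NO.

Answer: YES — reaches normal form S in 3 ≤ 5 steps

Reduction:
  start: K(IKS(SK(KK)))(I(KK(KS)(KI(IK))))
  →1  IKS(SK(KK))
  →2  KS(SK(KK))
  →3  S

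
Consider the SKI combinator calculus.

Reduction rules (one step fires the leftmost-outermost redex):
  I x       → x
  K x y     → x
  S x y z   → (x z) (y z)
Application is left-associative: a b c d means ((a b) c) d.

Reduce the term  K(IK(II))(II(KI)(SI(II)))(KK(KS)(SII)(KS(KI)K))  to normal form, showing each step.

Answer: normal form = I  (in 4 steps)

Working:
  start: K(IK(II))(II(KI)(SI(II)))(KK(KS)(SII)(KS(KI)K))
  →1  IK(II)(KK(KS)(SII)(KS(KI)K))
  →2  K(II)(KK(KS)(SII)(KS(KI)K))
  →3  II
  →4  I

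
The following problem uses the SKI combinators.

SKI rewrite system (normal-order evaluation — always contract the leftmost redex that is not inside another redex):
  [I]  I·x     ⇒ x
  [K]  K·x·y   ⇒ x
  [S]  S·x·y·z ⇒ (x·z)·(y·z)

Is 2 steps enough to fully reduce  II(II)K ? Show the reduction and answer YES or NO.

Answer: NO — after 2 steps the term is IIK, not yet normal

Derivation:
  start: II(II)K
  step 1: I(II)K
  step 2: IIK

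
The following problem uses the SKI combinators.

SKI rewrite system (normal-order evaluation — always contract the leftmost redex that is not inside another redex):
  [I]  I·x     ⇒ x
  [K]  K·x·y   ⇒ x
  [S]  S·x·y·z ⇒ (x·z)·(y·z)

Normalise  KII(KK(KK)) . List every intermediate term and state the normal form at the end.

Answer: normal form = K  (in 3 steps)

Derivation:
  start: KII(KK(KK))
  [1] I(KK(KK))
  [2] KK(KK)
  [3] K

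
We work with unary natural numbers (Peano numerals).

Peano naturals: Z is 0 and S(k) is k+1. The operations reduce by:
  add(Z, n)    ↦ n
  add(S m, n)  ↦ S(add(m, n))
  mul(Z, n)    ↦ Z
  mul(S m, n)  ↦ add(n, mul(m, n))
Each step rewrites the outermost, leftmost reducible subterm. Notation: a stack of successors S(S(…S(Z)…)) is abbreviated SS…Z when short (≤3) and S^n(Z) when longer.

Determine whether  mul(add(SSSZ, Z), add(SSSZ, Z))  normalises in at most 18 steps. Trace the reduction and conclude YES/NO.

Answer: NO — after 18 steps the term is S(S(S(S(S(S(add(add(Z, Z), mul(add(SZ, Z), add(SSSZ, Z))))))))), not yet normal

Derivation:
  start: mul(add(SSSZ, Z), add(SSSZ, Z))
  step 1: mul(S(add(SSZ, Z)), add(SSSZ, Z))
  step 2: add(add(SSSZ, Z), mul(add(SSZ, Z), add(SSSZ, Z)))
  step 3: add(S(add(SSZ, Z)), mul(add(SSZ, Z), add(SSSZ, Z)))
  step 4: S(add(add(SSZ, Z), mul(add(SSZ, Z), add(SSSZ, Z))))
  step 5: S(add(S(add(SZ, Z)), mul(add(SSZ, Z), add(SSSZ, Z))))
  step 6: S(S(add(add(SZ, Z), mul(add(SSZ, Z), add(SSSZ, Z)))))
  step 7: S(S(add(S(add(Z, Z)), mul(add(SSZ, Z), add(SSSZ, Z)))))
  step 8: S(S(S(add(add(Z, Z), mul(add(SSZ, Z), add(SSSZ, Z))))))
  step 9: S(S(S(add(Z, mul(add(SSZ, Z), add(SSSZ, Z))))))
  step 10: S(S(S(mul(add(SSZ, Z), add(SSSZ, Z)))))
  step 11: S(S(S(mul(S(add(SZ, Z)), add(SSSZ, Z)))))
  step 12: S(S(S(add(add(SSSZ, Z), mul(add(SZ, Z), add(SSSZ, Z))))))
  step 13: S(S(S(add(S(add(SSZ, Z)), mul(add(SZ, Z), add(SSSZ, Z))))))
  step 14: S(S(S(S(add(add(SSZ, Z), mul(add(SZ, Z), add(SSSZ, Z)))))))
  step 15: S(S(S(S(add(S(add(SZ, Z)), mul(add(SZ, Z), add(SSSZ, Z)))))))
  step 16: S(S(S(S(S(add(add(SZ, Z), mul(add(SZ, Z), add(SSSZ, Z))))))))
  step 17: S(S(S(S(S(add(S(add(Z, Z)), mul(add(SZ, Z), add(SSSZ, Z))))))))
  step 18: S(S(S(S(S(S(add(add(Z, Z), mul(add(SZ, Z), add(SSSZ, Z)))))))))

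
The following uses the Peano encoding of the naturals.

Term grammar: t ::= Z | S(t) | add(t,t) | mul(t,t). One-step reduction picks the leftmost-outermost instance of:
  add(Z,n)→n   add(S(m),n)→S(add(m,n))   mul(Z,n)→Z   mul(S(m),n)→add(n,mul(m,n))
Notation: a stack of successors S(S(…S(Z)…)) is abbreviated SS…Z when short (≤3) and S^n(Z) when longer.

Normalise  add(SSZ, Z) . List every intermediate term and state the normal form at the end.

Answer: normal form = SSZ  (in 3 steps)

Reduction:
  start: add(SSZ, Z)
  [1] S(add(SZ, Z))
  [2] S(S(add(Z, Z)))
  [3] SSZ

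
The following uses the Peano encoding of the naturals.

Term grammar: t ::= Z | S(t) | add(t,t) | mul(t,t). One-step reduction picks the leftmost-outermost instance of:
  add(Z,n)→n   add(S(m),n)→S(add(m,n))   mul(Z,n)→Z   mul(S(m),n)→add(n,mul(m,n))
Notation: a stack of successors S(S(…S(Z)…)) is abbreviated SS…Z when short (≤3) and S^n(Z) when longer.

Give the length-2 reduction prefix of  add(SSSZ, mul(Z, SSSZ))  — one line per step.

Answer: after 2 steps: S(S(add(SZ, mul(Z, SSSZ))))

Working:
  start: add(SSSZ, mul(Z, SSSZ))
  step 1: S(add(SSZ, mul(Z, SSSZ)))
  step 2: S(S(add(SZ, mul(Z, SSSZ))))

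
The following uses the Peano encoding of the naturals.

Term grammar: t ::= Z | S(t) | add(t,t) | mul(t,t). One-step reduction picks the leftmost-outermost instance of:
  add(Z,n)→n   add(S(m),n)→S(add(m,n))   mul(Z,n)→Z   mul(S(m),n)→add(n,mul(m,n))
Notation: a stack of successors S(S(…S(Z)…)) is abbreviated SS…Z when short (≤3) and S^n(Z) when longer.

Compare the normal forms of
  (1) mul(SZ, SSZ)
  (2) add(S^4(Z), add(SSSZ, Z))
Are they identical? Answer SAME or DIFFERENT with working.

Answer: DIFFERENT — A ⇓ SSZ, B ⇓ S^7(Z)

Derivation:
Term A:
  start: mul(SZ, SSZ)
  [1] add(SSZ, mul(Z, SSZ))
  [2] S(add(SZ, mul(Z, SSZ)))
  [3] S(S(add(Z, mul(Z, SSZ))))
  [4] S(S(mul(Z, SSZ)))
  [5] SSZ

Term B:
  start: add(S^4(Z), add(SSSZ, Z))
  [1] S(add(SSSZ, add(SSSZ, Z)))
  [2] S(S(add(SSZ, add(SSSZ, Z))))
  [3] S(S(S(add(SZ, add(SSSZ, Z)))))
  [4] S(S(S(S(add(Z, add(SSSZ, Z))))))
  [5] S(S(S(S(add(SSSZ, Z)))))
  [6] S(S(S(S(S(add(SSZ, Z))))))
  [7] S(S(S(S(S(S(add(SZ, Z)))))))
  [8] S(S(S(S(S(S(S(add(Z, Z))))))))
  [9] S^7(Z)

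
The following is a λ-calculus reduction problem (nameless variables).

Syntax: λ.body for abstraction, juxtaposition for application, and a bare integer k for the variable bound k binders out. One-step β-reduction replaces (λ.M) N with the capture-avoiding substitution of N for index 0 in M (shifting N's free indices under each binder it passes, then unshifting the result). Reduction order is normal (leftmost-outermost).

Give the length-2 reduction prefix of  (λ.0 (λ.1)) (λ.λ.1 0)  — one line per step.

Answer: after 2 steps: λ.(λ.λ.λ.1 0) 0

Reduction:
  start: (λ.0 (λ.1)) (λ.λ.1 0)
  →1  (λ.λ.1 0) (λ.λ.λ.1 0)
  →2  λ.(λ.λ.λ.1 0) 0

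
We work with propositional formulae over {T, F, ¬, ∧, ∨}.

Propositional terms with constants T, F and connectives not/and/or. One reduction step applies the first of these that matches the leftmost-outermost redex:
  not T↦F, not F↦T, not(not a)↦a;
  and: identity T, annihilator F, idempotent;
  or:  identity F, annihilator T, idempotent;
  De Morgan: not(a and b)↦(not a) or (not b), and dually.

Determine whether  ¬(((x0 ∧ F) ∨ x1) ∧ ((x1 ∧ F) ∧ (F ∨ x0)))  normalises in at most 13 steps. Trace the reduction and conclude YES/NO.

Answer: YES — reaches normal form T in 12 ≤ 13 steps

Reduction:
  start: ¬(((x0 ∧ F) ∨ x1) ∧ ((x1 ∧ F) ∧ (F ∨ x0)))
  step 1: ¬((x0 ∧ F) ∨ x1) ∨ ¬((x1 ∧ F) ∧ (F ∨ x0))
  step 2: (¬(x0 ∧ F) ∧ ¬x1) ∨ ¬((x1 ∧ F) ∧ (F ∨ x0))
  step 3: ((¬x0 ∨ ¬F) ∧ ¬x1) ∨ ¬((x1 ∧ F) ∧ (F ∨ x0))
  step 4: ((¬x0 ∨ T) ∧ ¬x1) ∨ ¬((x1 ∧ F) ∧ (F ∨ x0))
  step 5: (T ∧ ¬x1) ∨ ¬((x1 ∧ F) ∧ (F ∨ x0))
  step 6: ¬x1 ∨ ¬((x1 ∧ F) ∧ (F ∨ x0))
  step 7: ¬x1 ∨ (¬(x1 ∧ F) ∨ ¬(F ∨ x0))
  step 8: ¬x1 ∨ ((¬x1 ∨ ¬F) ∨ ¬(F ∨ x0))
  step 9: ¬x1 ∨ ((¬x1 ∨ T) ∨ ¬(F ∨ x0))
  step 10: ¬x1 ∨ (T ∨ ¬(F ∨ x0))
  step 11: ¬x1 ∨ T
  step 12: T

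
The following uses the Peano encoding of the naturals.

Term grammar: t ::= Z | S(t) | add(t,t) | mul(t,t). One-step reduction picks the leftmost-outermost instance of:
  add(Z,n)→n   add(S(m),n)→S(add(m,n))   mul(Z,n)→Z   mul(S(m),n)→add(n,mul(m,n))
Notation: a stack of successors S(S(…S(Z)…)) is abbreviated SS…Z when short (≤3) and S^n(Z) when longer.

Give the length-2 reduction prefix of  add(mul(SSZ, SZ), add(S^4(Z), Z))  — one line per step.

Answer: after 2 steps: add(S(add(Z, mul(SZ, SZ))), add(S^4(Z), Z))

Reduction:
  start: add(mul(SSZ, SZ), add(S^4(Z), Z))
  [1] add(add(SZ, mul(SZ, SZ)), add(S^4(Z), Z))
  [2] add(S(add(Z, mul(SZ, SZ))), add(S^4(Z), Z))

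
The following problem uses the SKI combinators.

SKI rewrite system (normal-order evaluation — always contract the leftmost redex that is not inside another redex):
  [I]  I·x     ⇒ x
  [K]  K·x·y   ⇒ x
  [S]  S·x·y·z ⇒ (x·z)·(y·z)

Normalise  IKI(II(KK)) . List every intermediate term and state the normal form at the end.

  start: IKI(II(KK))
  step 1: KI(II(KK))
  step 2: I

Answer: normal form = I  (in 2 steps)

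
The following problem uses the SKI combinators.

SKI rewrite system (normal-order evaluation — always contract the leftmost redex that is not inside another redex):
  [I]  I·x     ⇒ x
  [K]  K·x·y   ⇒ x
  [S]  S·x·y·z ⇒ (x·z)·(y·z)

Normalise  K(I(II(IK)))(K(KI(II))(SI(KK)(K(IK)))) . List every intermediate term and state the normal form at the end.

Answer: normal form = K  (in 5 steps)

Derivation:
  start: K(I(II(IK)))(K(KI(II))(SI(KK)(K(IK))))
  →1  I(II(IK))
  →2  II(IK)
  →3  I(IK)
  →4  IK
  →5  K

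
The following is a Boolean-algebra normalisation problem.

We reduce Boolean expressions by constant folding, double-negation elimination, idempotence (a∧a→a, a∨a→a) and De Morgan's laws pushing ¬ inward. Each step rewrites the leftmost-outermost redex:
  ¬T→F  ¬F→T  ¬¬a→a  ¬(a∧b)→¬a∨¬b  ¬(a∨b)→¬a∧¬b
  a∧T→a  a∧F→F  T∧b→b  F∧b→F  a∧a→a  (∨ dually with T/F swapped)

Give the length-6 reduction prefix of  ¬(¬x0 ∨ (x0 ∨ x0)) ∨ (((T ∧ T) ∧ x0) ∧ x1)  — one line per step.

Answer: after 6 steps: (x0 ∧ ¬x0) ∨ (x0 ∧ x1)

Reduction:
  start: ¬(¬x0 ∨ (x0 ∨ x0)) ∨ (((T ∧ T) ∧ x0) ∧ x1)
  step 1: (¬¬x0 ∧ ¬(x0 ∨ x0)) ∨ (((T ∧ T) ∧ x0) ∧ x1)
  step 2: (x0 ∧ ¬(x0 ∨ x0)) ∨ (((T ∧ T) ∧ x0) ∧ x1)
  step 3: (x0 ∧ (¬x0 ∧ ¬x0)) ∨ (((T ∧ T) ∧ x0) ∧ x1)
  step 4: (x0 ∧ ¬x0) ∨ (((T ∧ T) ∧ x0) ∧ x1)
  step 5: (x0 ∧ ¬x0) ∨ ((T ∧ x0) ∧ x1)
  step 6: (x0 ∧ ¬x0) ∨ (x0 ∧ x1)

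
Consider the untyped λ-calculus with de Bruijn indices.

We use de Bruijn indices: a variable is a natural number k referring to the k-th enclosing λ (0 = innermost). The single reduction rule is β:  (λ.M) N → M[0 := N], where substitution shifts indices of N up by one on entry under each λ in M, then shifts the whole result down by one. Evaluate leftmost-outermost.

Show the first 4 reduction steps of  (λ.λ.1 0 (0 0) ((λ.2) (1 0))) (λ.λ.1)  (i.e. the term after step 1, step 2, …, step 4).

  start: (λ.λ.1 0 (0 0) ((λ.2) (1 0))) (λ.λ.1)
  step 1: λ.(λ.λ.1) 0 (0 0) ((λ.λ.λ.1) ((λ.λ.1) 0))
  step 2: λ.(λ.1) (0 0) ((λ.λ.λ.1) ((λ.λ.1) 0))
  step 3: λ.0 ((λ.λ.λ.1) ((λ.λ.1) 0))
  step 4: λ.0 (λ.λ.1)

Answer: after 4 steps: λ.0 (λ.λ.1)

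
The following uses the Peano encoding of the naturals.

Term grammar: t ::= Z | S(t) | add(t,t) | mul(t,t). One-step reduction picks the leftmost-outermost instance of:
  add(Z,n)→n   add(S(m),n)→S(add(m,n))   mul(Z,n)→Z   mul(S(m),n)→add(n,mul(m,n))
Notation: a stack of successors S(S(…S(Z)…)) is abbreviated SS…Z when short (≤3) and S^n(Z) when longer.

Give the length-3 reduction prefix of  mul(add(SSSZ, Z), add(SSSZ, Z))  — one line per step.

Answer: after 3 steps: add(S(add(SSZ, Z)), mul(add(SSZ, Z), add(SSSZ, Z)))

Reduction:
  start: mul(add(SSSZ, Z), add(SSSZ, Z))
  →1  mul(S(add(SSZ, Z)), add(SSSZ, Z))
  →2  add(add(SSSZ, Z), mul(add(SSZ, Z), add(SSSZ, Z)))
  →3  add(S(add(SSZ, Z)), mul(add(SSZ, Z), add(SSSZ, Z)))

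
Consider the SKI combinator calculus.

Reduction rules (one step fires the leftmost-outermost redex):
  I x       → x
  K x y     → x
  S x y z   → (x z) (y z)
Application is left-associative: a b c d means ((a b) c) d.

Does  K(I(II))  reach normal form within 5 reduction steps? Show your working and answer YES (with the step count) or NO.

  start: K(I(II))
  →1  K(II)
  →2  KI

Answer: YES — reaches normal form KI in 2 ≤ 5 steps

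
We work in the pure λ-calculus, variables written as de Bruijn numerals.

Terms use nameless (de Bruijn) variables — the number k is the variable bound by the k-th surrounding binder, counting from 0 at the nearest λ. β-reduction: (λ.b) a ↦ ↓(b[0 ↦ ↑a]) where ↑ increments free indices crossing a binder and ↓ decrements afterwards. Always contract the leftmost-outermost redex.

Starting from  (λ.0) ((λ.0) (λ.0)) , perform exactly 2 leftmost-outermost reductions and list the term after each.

Answer: after 2 steps: λ.0

Derivation:
  start: (λ.0) ((λ.0) (λ.0))
  [1] (λ.0) (λ.0)
  [2] λ.0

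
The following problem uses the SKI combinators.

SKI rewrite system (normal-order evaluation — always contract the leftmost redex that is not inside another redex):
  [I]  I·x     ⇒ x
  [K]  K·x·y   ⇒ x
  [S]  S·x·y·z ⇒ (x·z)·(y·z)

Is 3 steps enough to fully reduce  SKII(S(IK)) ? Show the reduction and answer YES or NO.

Answer: NO — after 3 steps the term is S(IK), not yet normal

Derivation:
  start: SKII(S(IK))
  →1  KI(II)(S(IK))
  →2  I(S(IK))
  →3  S(IK)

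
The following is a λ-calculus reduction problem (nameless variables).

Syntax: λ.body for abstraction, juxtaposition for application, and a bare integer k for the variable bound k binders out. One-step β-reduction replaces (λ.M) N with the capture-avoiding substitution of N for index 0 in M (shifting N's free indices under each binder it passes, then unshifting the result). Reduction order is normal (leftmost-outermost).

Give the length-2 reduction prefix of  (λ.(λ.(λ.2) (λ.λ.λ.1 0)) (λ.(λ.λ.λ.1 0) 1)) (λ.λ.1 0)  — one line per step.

  start: (λ.(λ.(λ.2) (λ.λ.λ.1 0)) (λ.(λ.λ.λ.1 0) 1)) (λ.λ.1 0)
  [1] (λ.(λ.λ.λ.1 0) (λ.λ.λ.1 0)) (λ.(λ.λ.λ.1 0) (λ.λ.1 0))
  [2] (λ.λ.λ.1 0) (λ.λ.λ.1 0)

Answer: after 2 steps: (λ.λ.λ.1 0) (λ.λ.λ.1 0)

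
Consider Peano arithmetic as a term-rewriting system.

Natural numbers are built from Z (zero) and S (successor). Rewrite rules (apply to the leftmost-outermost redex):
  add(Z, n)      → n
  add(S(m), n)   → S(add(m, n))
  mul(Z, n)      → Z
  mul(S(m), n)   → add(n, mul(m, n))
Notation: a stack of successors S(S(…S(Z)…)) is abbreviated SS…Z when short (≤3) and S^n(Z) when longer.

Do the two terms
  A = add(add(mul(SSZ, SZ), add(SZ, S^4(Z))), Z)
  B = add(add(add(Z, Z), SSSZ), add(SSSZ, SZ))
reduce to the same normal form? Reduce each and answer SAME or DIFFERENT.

Term A:
  start: add(add(mul(SSZ, SZ), add(SZ, S^4(Z))), Z)
  step 1: add(add(add(SZ, mul(SZ, SZ)), add(SZ, S^4(Z))), Z)
  step 2: add(add(S(add(Z, mul(SZ, SZ))), add(SZ, S^4(Z))), Z)
  step 3: add(S(add(add(Z, mul(SZ, SZ)), add(SZ, S^4(Z)))), Z)
  step 4: S(add(add(add(Z, mul(SZ, SZ)), add(SZ, S^4(Z))), Z))
  step 5: S(add(add(mul(SZ, SZ), add(SZ, S^4(Z))), Z))
  step 6: S(add(add(add(SZ, mul(Z, SZ)), add(SZ, S^4(Z))), Z))
  step 7: S(add(add(S(add(Z, mul(Z, SZ))), add(SZ, S^4(Z))), Z))
  step 8: S(add(S(add(add(Z, mul(Z, SZ)), add(SZ, S^4(Z)))), Z))
  step 9: S(S(add(add(add(Z, mul(Z, SZ)), add(SZ, S^4(Z))), Z)))
  step 10: S(S(add(add(mul(Z, SZ), add(SZ, S^4(Z))), Z)))
  step 11: S(S(add(add(Z, add(SZ, S^4(Z))), Z)))
  step 12: S(S(add(add(SZ, S^4(Z)), Z)))
  step 13: S(S(add(S(add(Z, S^4(Z))), Z)))
  step 14: S(S(S(add(add(Z, S^4(Z)), Z))))
  step 15: S(S(S(add(S^4(Z), Z))))
  step 16: S(S(S(S(add(SSSZ, Z)))))
  step 17: S(S(S(S(S(add(SSZ, Z))))))
  step 18: S(S(S(S(S(S(add(SZ, Z)))))))
  step 19: S(S(S(S(S(S(S(add(Z, Z))))))))
  step 20: S^7(Z)

Term B:
  start: add(add(add(Z, Z), SSSZ), add(SSSZ, SZ))
  step 1: add(add(Z, SSSZ), add(SSSZ, SZ))
  step 2: add(SSSZ, add(SSSZ, SZ))
  step 3: S(add(SSZ, add(SSSZ, SZ)))
  step 4: S(S(add(SZ, add(SSSZ, SZ))))
  step 5: S(S(S(add(Z, add(SSSZ, SZ)))))
  step 6: S(S(S(add(SSSZ, SZ))))
  step 7: S(S(S(S(add(SSZ, SZ)))))
  step 8: S(S(S(S(S(add(SZ, SZ))))))
  step 9: S(S(S(S(S(S(add(Z, SZ)))))))
  step 10: S^7(Z)

Answer: SAME — A ⇓ S^7(Z), B ⇓ S^7(Z)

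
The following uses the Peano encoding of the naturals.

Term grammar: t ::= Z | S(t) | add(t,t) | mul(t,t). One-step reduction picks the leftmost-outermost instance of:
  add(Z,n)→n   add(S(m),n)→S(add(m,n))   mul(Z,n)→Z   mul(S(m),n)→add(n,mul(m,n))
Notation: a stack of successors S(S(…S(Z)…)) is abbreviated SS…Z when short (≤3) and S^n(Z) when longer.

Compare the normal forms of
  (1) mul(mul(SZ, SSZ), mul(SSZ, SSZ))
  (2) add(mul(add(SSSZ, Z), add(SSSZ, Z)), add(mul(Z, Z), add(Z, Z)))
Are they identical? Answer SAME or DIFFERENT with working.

Term A:
  start: mul(mul(SZ, SSZ), mul(SSZ, SSZ))
  [1] mul(add(SSZ, mul(Z, SSZ)), mul(SSZ, SSZ))
  [2] mul(S(add(SZ, mul(Z, SSZ))), mul(SSZ, SSZ))
  [3] add(mul(SSZ, SSZ), mul(add(SZ, mul(Z, SSZ)), mul(SSZ, SSZ)))
  [4] add(add(SSZ, mul(SZ, SSZ)), mul(add(SZ, mul(Z, SSZ)), mul(SSZ, SSZ)))
  [5] add(S(add(SZ, mul(SZ, SSZ))), mul(add(SZ, mul(Z, SSZ)), mul(SSZ, SSZ)))
  [6] S(add(add(SZ, mul(SZ, SSZ)), mul(add(SZ, mul(Z, SSZ)), mul(SSZ, SSZ))))
  [7] S(add(S(add(Z, mul(SZ, SSZ))), mul(add(SZ, mul(Z, SSZ)), mul(SSZ, SSZ))))
  [8] S(S(add(add(Z, mul(SZ, SSZ)), mul(add(SZ, mul(Z, SSZ)), mul(SSZ, SSZ)))))
  [9] S(S(add(mul(SZ, SSZ), mul(add(SZ, mul(Z, SSZ)), mul(SSZ, SSZ)))))
  [10] S(S(add(add(SSZ, mul(Z, SSZ)), mul(add(SZ, mul(Z, SSZ)), mul(SSZ, SSZ)))))
  [11] S(S(add(S(add(SZ, mul(Z, SSZ))), mul(add(SZ, mul(Z, SSZ)), mul(SSZ, SSZ)))))
  [12] S(S(S(add(add(SZ, mul(Z, SSZ)), mul(add(SZ, mul(Z, SSZ)), mul(SSZ, SSZ))))))
  [13] S(S(S(add(S(add(Z, mul(Z, SSZ))), mul(add(SZ, mul(Z, SSZ)), mul(SSZ, SSZ))))))
  [14] S(S(S(S(add(add(Z, mul(Z, SSZ)), mul(add(SZ, mul(Z, SSZ)), mul(SSZ, SSZ)))))))
  [15] S(S(S(S(add(mul(Z, SSZ), mul(add(SZ, mul(Z, SSZ)), mul(SSZ, SSZ)))))))
  [16] S(S(S(S(add(Z, mul(add(SZ, mul(Z, SSZ)), mul(SSZ, SSZ)))))))
  [17] S(S(S(S(mul(add(SZ, mul(Z, SSZ)), mul(SSZ, SSZ))))))
  [18] S(S(S(S(mul(S(add(Z, mul(Z, SSZ))), mul(SSZ, SSZ))))))
  [19] S(S(S(S(add(mul(SSZ, SSZ), mul(add(Z, mul(Z, SSZ)), mul(SSZ, SSZ)))))))
  [20] S(S(S(S(add(add(SSZ, mul(SZ, SSZ)), mul(add(Z, mul(Z, SSZ)), mul(SSZ, SSZ)))))))
  [21] S(S(S(S(add(S(add(SZ, mul(SZ, SSZ))), mul(add(Z, mul(Z, SSZ)), mul(SSZ, SSZ)))))))
  [22] S(S(S(S(S(add(add(SZ, mul(SZ, SSZ)), mul(add(Z, mul(Z, SSZ)), mul(SSZ, SSZ))))))))
  [23] S(S(S(S(S(add(S(add(Z, mul(SZ, SSZ))), mul(add(Z, mul(Z, SSZ)), mul(SSZ, SSZ))))))))
  [24] S(S(S(S(S(S(add(add(Z, mul(SZ, SSZ)), mul(add(Z, mul(Z, SSZ)), mul(SSZ, SSZ)))))))))
  [25] S(S(S(S(S(S(add(mul(SZ, SSZ), mul(add(Z, mul(Z, SSZ)), mul(SSZ, SSZ)))))))))
  [26] S(S(S(S(S(S(add(add(SSZ, mul(Z, SSZ)), mul(add(Z, mul(Z, SSZ)), mul(SSZ, SSZ)))))))))
  [27] S(S(S(S(S(S(add(S(add(SZ, mul(Z, SSZ))), mul(add(Z, mul(Z, SSZ)), mul(SSZ, SSZ)))))))))
  [28] S(S(S(S(S(S(S(add(add(SZ, mul(Z, SSZ)), mul(add(Z, mul(Z, SSZ)), mul(SSZ, SSZ))))))))))
  [29] S(S(S(S(S(S(S(add(S(add(Z, mul(Z, SSZ))), mul(add(Z, mul(Z, SSZ)), mul(SSZ, SSZ))))))))))
  [30] S(S(S(S(S(S(S(S(add(add(Z, mul(Z, SSZ)), mul(add(Z, mul(Z, SSZ)), mul(SSZ, SSZ)))))))))))
  [31] S(S(S(S(S(S(S(S(add(mul(Z, SSZ), mul(add(Z, mul(Z, SSZ)), mul(SSZ, SSZ)))))))))))
  [32] S(S(S(S(S(S(S(S(add(Z, mul(add(Z, mul(Z, SSZ)), mul(SSZ, SSZ)))))))))))
  [33] S(S(S(S(S(S(S(S(mul(add(Z, mul(Z, SSZ)), mul(SSZ, SSZ))))))))))
  [34] S(S(S(S(S(S(S(S(mul(mul(Z, SSZ), mul(SSZ, SSZ))))))))))
  [35] S(S(S(S(S(S(S(S(mul(Z, mul(SSZ, SSZ))))))))))
  [36] S^8(Z)

Term B:
  start: add(mul(add(SSSZ, Z), add(SSSZ, Z)), add(mul(Z, Z), add(Z, Z)))
  [1] add(mul(S(add(SSZ, Z)), add(SSSZ, Z)), add(mul(Z, Z), add(Z, Z)))
  [2] add(add(add(SSSZ, Z), mul(add(SSZ, Z), add(SSSZ, Z))), add(mul(Z, Z), add(Z, Z)))
  [3] add(add(S(add(SSZ, Z)), mul(add(SSZ, Z), add(SSSZ, Z))), add(mul(Z, Z), add(Z, Z)))
  [4] add(S(add(add(SSZ, Z), mul(add(SSZ, Z), add(SSSZ, Z)))), add(mul(Z, Z), add(Z, Z)))
  [5] S(add(add(add(SSZ, Z), mul(add(SSZ, Z), add(SSSZ, Z))), add(mul(Z, Z), add(Z, Z))))
  [6] S(add(add(S(add(SZ, Z)), mul(add(SSZ, Z), add(SSSZ, Z))), add(mul(Z, Z), add(Z, Z))))
  [7] S(add(S(add(add(SZ, Z), mul(add(SSZ, Z), add(SSSZ, Z)))), add(mul(Z, Z), add(Z, Z))))
  [8] S(S(add(add(add(SZ, Z), mul(add(SSZ, Z), add(SSSZ, Z))), add(mul(Z, Z), add(Z, Z)))))
  [9] S(S(add(add(S(add(Z, Z)), mul(add(SSZ, Z), add(SSSZ, Z))), add(mul(Z, Z), add(Z, Z)))))
  [10] S(S(add(S(add(add(Z, Z), mul(add(SSZ, Z), add(SSSZ, Z)))), add(mul(Z, Z), add(Z, Z)))))
  [11] S(S(S(add(add(add(Z, Z), mul(add(SSZ, Z), add(SSSZ, Z))), add(mul(Z, Z), add(Z, Z))))))
  [12] S(S(S(add(add(Z, mul(add(SSZ, Z), add(SSSZ, Z))), add(mul(Z, Z), add(Z, Z))))))
  [13] S(S(S(add(mul(add(SSZ, Z), add(SSSZ, Z)), add(mul(Z, Z), add(Z, Z))))))
  [14] S(S(S(add(mul(S(add(SZ, Z)), add(SSSZ, Z)), add(mul(Z, Z), add(Z, Z))))))
  [15] S(S(S(add(add(add(SSSZ, Z), mul(add(SZ, Z), add(SSSZ, Z))), add(mul(Z, Z), add(Z, Z))))))
  [16] S(S(S(add(add(S(add(SSZ, Z)), mul(add(SZ, Z), add(SSSZ, Z))), add(mul(Z, Z), add(Z, Z))))))
  [17] S(S(S(add(S(add(add(SSZ, Z), mul(add(SZ, Z), add(SSSZ, Z)))), add(mul(Z, Z), add(Z, Z))))))
  [18] S(S(S(S(add(add(add(SSZ, Z), mul(add(SZ, Z), add(SSSZ, Z))), add(mul(Z, Z), add(Z, Z)))))))
  [19] S(S(S(S(add(add(S(add(SZ, Z)), mul(add(SZ, Z), add(SSSZ, Z))), add(mul(Z, Z), add(Z, Z)))))))
  [20] S(S(S(S(add(S(add(add(SZ, Z), mul(add(SZ, Z), add(SSSZ, Z)))), add(mul(Z, Z), add(Z, Z)))))))
  [21] S(S(S(S(S(add(add(add(SZ, Z), mul(add(SZ, Z), add(SSSZ, Z))), add(mul(Z, Z), add(Z, Z))))))))
  [22] S(S(S(S(S(add(add(S(add(Z, Z)), mul(add(SZ, Z), add(SSSZ, Z))), add(mul(Z, Z), add(Z, Z))))))))
  [23] S(S(S(S(S(add(S(add(add(Z, Z), mul(add(SZ, Z), add(SSSZ, Z)))), add(mul(Z, Z), add(Z, Z))))))))
  [24] S(S(S(S(S(S(add(add(add(Z, Z), mul(add(SZ, Z), add(SSSZ, Z))), add(mul(Z, Z), add(Z, Z)))))))))
  [25] S(S(S(S(S(S(add(add(Z, mul(add(SZ, Z), add(SSSZ, Z))), add(mul(Z, Z), add(Z, Z)))))))))
  [26] S(S(S(S(S(S(add(mul(add(SZ, Z), add(SSSZ, Z)), add(mul(Z, Z), add(Z, Z)))))))))
  [27] S(S(S(S(S(S(add(mul(S(add(Z, Z)), add(SSSZ, Z)), add(mul(Z, Z), add(Z, Z)))))))))
  [28] S(S(S(S(S(S(add(add(add(SSSZ, Z), mul(add(Z, Z), add(SSSZ, Z))), add(mul(Z, Z), add(Z, Z)))))))))
  [29] S(S(S(S(S(S(add(add(S(add(SSZ, Z)), mul(add(Z, Z), add(SSSZ, Z))), add(mul(Z, Z), add(Z, Z)))))))))
  [30] S(S(S(S(S(S(add(S(add(add(SSZ, Z), mul(add(Z, Z), add(SSSZ, Z)))), add(mul(Z, Z), add(Z, Z)))))))))
  [31] S(S(S(S(S(S(S(add(add(add(SSZ, Z), mul(add(Z, Z), add(SSSZ, Z))), add(mul(Z, Z), add(Z, Z))))))))))
  [32] S(S(S(S(S(S(S(add(add(S(add(SZ, Z)), mul(add(Z, Z), add(SSSZ, Z))), add(mul(Z, Z), add(Z, Z))))))))))
  [33] S(S(S(S(S(S(S(add(S(add(add(SZ, Z), mul(add(Z, Z), add(SSSZ, Z)))), add(mul(Z, Z), add(Z, Z))))))))))
  [34] S(S(S(S(S(S(S(S(add(add(add(SZ, Z), mul(add(Z, Z), add(SSSZ, Z))), add(mul(Z, Z), add(Z, Z)))))))))))
  [35] S(S(S(S(S(S(S(S(add(add(S(add(Z, Z)), mul(add(Z, Z), add(SSSZ, Z))), add(mul(Z, Z), add(Z, Z)))))))))))
  [36] S(S(S(S(S(S(S(S(add(S(add(add(Z, Z), mul(add(Z, Z), add(SSSZ, Z)))), add(mul(Z, Z), add(Z, Z)))))))))))
  [37] S(S(S(S(S(S(S(S(S(add(add(add(Z, Z), mul(add(Z, Z), add(SSSZ, Z))), add(mul(Z, Z), add(Z, Z))))))))))))
  [38] S(S(S(S(S(S(S(S(S(add(add(Z, mul(add(Z, Z), add(SSSZ, Z))), add(mul(Z, Z), add(Z, Z))))))))))))
  [39] S(S(S(S(S(S(S(S(S(add(mul(add(Z, Z), add(SSSZ, Z)), add(mul(Z, Z), add(Z, Z))))))))))))
  [40] S(S(S(S(S(S(S(S(S(add(mul(Z, add(SSSZ, Z)), add(mul(Z, Z), add(Z, Z))))))))))))
  [41] S(S(S(S(S(S(S(S(S(add(Z, add(mul(Z, Z), add(Z, Z))))))))))))
  [42] S(S(S(S(S(S(S(S(S(add(mul(Z, Z), add(Z, Z)))))))))))
  [43] S(S(S(S(S(S(S(S(S(add(Z, add(Z, Z)))))))))))
  [44] S(S(S(S(S(S(S(S(S(add(Z, Z))))))))))
  [45] S^9(Z)

Answer: DIFFERENT — A ⇓ S^8(Z), B ⇓ S^9(Z)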